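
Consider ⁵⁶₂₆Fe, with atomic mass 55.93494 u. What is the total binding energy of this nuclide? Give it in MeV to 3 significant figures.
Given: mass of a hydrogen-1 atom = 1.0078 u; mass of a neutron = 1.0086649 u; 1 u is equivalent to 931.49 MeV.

Z = 26, so N = A − Z = 56 − 26 = 30.
Mass of separated nucleons = 26(1.0078) + 30(1.0086649) = 26.2028 + 30.2599470 = 56.4627470 u
The mass defect is 56.4627470 − 55.93494 = 0.5278070 u.
Binding energy = Δm·c² = 0.5278070 × 931.49 MeV/u = 491.647 MeV

492 MeV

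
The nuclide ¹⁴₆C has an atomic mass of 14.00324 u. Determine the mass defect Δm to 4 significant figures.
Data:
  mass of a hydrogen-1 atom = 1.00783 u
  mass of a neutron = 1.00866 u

0.1130 u

The nucleus contains 6 protons and 14 − 6 = 8 neutrons.
Mass of separated nucleons = 6(1.00783) + 8(1.00866) = 6.04698 + 8.06928 = 14.11626 u
Δm = 14.11626 − 14.00324 = 0.11302 u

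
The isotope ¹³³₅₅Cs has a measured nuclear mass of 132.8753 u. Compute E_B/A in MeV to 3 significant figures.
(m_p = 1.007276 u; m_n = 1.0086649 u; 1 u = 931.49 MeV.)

Σm = 55·m_p + 78·m_n = 55.400180 + 78.6758622 = 134.0760422 u
Δm = 134.0760422 − 132.8753 = 1.2007422 u
Converting to energy: 1.2007422 u × 931.49 MeV/u = 1118.48 MeV
Per nucleon: 1118.48 / 133 = 8.410 MeV

8.41 MeV/nucleon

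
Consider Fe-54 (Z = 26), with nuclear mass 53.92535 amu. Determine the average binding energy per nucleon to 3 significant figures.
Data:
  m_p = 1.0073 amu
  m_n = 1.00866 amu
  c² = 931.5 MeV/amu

Mass of separated nucleons = 26(1.0073) + 28(1.00866) = 26.1898 + 28.24248 = 54.43228 amu
The mass defect is 54.43228 − 53.92535 = 0.50693 amu.
E_B = 0.50693 × 931.5 = 472.205 MeV
BE/A = 472.205 MeV / 54 = 8.7445 MeV/nucleon

8.74 MeV/nucleon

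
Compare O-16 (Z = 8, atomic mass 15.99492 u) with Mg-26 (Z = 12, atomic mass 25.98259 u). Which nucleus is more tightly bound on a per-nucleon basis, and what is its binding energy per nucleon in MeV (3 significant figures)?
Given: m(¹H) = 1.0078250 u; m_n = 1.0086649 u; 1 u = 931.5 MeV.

O-16: Σm = 8(1.0078250) + 8(1.0086649) = 16.1319192 u; Δm = 0.1369992 u; E_B = 127.61 MeV; E_B/A = 7.976 MeV
Mg-26: Σm = 12(1.0078250) + 14(1.0086649) = 26.2152086 u; Δm = 0.2326186 u; E_B = 216.68 MeV; E_B/A = 8.334 MeV
Mg-26 has the higher binding energy per nucleon, so it is the more tightly bound nucleus.

Mg-26; 8.33 MeV/nucleon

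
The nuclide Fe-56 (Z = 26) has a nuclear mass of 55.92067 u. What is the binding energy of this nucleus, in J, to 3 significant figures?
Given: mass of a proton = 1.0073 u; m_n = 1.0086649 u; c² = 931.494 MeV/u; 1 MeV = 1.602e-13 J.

The nucleus contains 26 protons and 56 − 26 = 30 neutrons.
Σm = 26·m_p + 30·m_n = 26.1898 + 30.2599470 = 56.4497470 u
The mass defect is 56.4497470 − 55.92067 = 0.5290770 u.
E_B = 0.5290770 × 931.494 = 492.832 MeV
In joules: 492.832 MeV × 1.602e-13 J/MeV = 7.8952e-11 J

7.90e-11 J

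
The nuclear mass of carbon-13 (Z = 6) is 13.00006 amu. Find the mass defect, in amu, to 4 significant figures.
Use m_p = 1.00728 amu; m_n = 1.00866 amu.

Z = 6, so N = A − Z = 13 − 6 = 7.
Total constituent mass: 6 × 1.00728 + 7 × 1.00866 = 13.10430 amu
The mass defect is 13.10430 − 13.00006 = 0.10424 amu.

0.1042 amu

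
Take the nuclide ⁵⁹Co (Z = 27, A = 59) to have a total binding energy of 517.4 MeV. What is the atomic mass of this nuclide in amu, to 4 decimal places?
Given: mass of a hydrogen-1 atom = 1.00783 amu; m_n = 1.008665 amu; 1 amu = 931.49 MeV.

Mass defect = 517.4 MeV / (931.49 MeV/amu) = 0.555454 amu
Constituent mass = 27(1.00783) + 32(1.008665) = 59.488690 amu
Atomic mass = 59.488690 − 0.555454 = 58.933236 amu ≈ 58.9332 amu (to 4 decimal places)

58.9332 amu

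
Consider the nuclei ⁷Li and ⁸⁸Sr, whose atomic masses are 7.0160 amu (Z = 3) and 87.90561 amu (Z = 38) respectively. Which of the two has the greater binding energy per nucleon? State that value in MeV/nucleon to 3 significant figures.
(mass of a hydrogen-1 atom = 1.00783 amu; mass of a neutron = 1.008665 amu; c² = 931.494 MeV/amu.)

⁸⁸Sr; 8.73 MeV/nucleon

⁷Li: Σm = 3(1.00783) + 4(1.008665) = 7.058150 amu; Δm = 0.042150 amu; E_B = 39.262 MeV; E_B/A = 5.609 MeV
⁸⁸Sr: Σm = 38(1.00783) + 50(1.008665) = 88.730790 amu; Δm = 0.825180 amu; E_B = 768.65 MeV; E_B/A = 8.7347 MeV
⁸⁸Sr has the higher binding energy per nucleon, so it is the more tightly bound nucleus.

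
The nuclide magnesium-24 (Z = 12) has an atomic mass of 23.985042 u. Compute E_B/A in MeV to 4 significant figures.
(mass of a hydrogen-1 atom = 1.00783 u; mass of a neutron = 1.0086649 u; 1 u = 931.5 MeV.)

Mass of separated nucleons = 12(1.00783) + 12(1.0086649) = 12.09396 + 12.1039788 = 24.1979388 u
Mass defect Δm = 24.1979388 − 23.985042 = 0.2128968 u
Binding energy = Δm·c² = 0.2128968 × 931.5 MeV/u = 198.313 MeV
BE/A = 198.313 MeV / 24 = 8.263 MeV/nucleon

8.263 MeV/nucleon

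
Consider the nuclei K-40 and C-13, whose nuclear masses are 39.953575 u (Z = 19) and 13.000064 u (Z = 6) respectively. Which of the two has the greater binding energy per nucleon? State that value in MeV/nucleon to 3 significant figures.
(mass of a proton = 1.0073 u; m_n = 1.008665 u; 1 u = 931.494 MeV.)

K-40; 8.55 MeV/nucleon

K-40: Σm = 19(1.0073) + 21(1.008665) = 40.320665 u; Δm = 0.367090 u; E_B = 341.94 MeV; E_B/A = 8.549 MeV
C-13: Σm = 6(1.0073) + 7(1.008665) = 13.104455 u; Δm = 0.104391 u; E_B = 97.240 MeV; E_B/A = 7.480 MeV
K-40 has the higher binding energy per nucleon, so it is the more tightly bound nucleus.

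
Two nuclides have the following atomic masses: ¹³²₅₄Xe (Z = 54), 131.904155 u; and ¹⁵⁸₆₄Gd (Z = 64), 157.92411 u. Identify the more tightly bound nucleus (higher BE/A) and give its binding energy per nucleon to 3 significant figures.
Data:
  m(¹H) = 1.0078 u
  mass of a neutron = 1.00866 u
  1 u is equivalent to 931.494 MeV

¹³²₅₄Xe: Σm = 54(1.0078) + 78(1.00866) = 133.09668 u; Δm = 1.192525 u; E_B = 1110.8 MeV; E_B/A = 8.415 MeV
¹⁵⁸₆₄Gd: Σm = 64(1.0078) + 94(1.00866) = 159.31324 u; Δm = 1.38913 u; E_B = 1294.0 MeV; E_B/A = 8.190 MeV
¹³²₅₄Xe has the higher binding energy per nucleon, so it is the more tightly bound nucleus.

¹³²₅₄Xe; 8.42 MeV/nucleon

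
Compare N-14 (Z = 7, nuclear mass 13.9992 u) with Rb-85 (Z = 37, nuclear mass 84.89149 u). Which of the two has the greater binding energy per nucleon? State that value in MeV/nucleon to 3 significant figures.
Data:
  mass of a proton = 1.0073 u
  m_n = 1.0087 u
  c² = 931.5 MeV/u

Rb-85; 8.73 MeV/nucleon

N-14: Σm = 7(1.0073) + 7(1.0087) = 14.1120 u; Δm = 0.1128 u; E_B = 105.07 MeV; E_B/A = 7.505 MeV
Rb-85: Σm = 37(1.0073) + 48(1.0087) = 85.6877 u; Δm = 0.79621 u; E_B = 741.67 MeV; E_B/A = 8.726 MeV
Rb-85 has the higher binding energy per nucleon, so it is the more tightly bound nucleus.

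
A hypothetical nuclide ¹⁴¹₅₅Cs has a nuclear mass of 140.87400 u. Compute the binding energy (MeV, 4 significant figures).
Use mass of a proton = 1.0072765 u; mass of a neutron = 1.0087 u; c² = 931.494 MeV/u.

1187 MeV

Σm = 55·m_p + 86·m_n = 55.4002075 + 86.7482 = 142.1484075 u
Δm = 142.1484075 − 140.87400 = 1.2744075 u
Converting to energy: 1.2744075 u × 931.494 MeV/u = 1187.10 MeV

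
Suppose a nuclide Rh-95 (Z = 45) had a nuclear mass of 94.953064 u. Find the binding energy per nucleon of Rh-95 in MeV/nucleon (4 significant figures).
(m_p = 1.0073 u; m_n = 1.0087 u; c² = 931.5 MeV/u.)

7.947 MeV/nucleon

Total constituent mass: 45 × 1.0073 + 50 × 1.0087 = 95.7635 u
Mass defect Δm = 95.7635 − 94.953064 = 0.810436 u
Converting to energy: 0.810436 u × 931.5 MeV/u = 754.921 MeV
BE/A = 754.921 MeV / 95 = 7.947 MeV/nucleon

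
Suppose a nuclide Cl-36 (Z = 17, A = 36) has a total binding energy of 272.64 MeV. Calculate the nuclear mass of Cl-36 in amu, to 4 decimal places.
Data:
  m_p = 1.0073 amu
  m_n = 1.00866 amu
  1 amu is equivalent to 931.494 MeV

Mass defect = 272.64 MeV / (931.494 MeV/amu) = 0.292691 amu
Constituent mass = 17(1.0073) + 19(1.00866) = 36.28864 amu
Nuclear mass = 36.28864 − 0.292691 = 35.995949 amu ≈ 35.9959 amu (to 4 decimal places)

35.9959 amu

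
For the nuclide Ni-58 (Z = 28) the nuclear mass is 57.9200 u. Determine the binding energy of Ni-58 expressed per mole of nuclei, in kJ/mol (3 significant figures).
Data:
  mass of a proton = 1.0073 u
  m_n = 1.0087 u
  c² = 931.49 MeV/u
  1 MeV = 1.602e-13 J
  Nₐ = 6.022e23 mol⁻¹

4.90e+10 kJ/mol

Σm = 28·m_p + 30·m_n = 28.2044 + 30.2610 = 58.4654 u
Mass defect Δm = 58.4654 − 57.9200 = 0.5454 u
Binding energy = Δm·c² = 0.5454 × 931.49 MeV/u = 508.035 MeV
Per nucleus in joules: 508.035 MeV × 1.602e-13 J/MeV = 8.1387e-11 J
Per mole: 8.1387e-11 J × 6.022e23 mol⁻¹ = 4.9011e+13 J/mol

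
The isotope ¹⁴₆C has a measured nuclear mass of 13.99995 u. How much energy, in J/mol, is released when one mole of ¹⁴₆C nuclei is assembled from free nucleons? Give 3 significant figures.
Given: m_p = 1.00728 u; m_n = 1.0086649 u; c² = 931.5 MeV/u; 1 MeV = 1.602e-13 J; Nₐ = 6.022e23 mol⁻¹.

Z = 6, so N = A − Z = 14 − 6 = 8.
Mass of separated nucleons = 6(1.00728) + 8(1.0086649) = 6.04368 + 8.0693192 = 14.1129992 u
The mass defect is 14.1129992 − 13.99995 = 0.1130492 u.
Converting to energy: 0.1130492 u × 931.5 MeV/u = 105.305 MeV
Per nucleus in joules: 105.305 MeV × 1.602e-13 J/MeV = 1.6870e-11 J
Per mole: 1.6870e-11 J × 6.022e23 mol⁻¹ = 1.0159e+13 J/mol

1.02e+13 J/mol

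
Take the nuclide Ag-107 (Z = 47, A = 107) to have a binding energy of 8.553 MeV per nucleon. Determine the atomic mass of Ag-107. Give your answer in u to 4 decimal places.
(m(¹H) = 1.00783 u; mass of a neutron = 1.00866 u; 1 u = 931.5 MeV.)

106.9051 u

Total binding energy = 107 × 8.553 = 915.171 MeV
Mass defect = 915.171 MeV / (931.5 MeV/u) = 0.982470 u
Constituent mass = 47(1.00783) + 60(1.00866) = 107.88761 u
Atomic mass = 107.88761 − 0.982470 = 106.905140 u ≈ 106.9051 u (to 4 decimal places)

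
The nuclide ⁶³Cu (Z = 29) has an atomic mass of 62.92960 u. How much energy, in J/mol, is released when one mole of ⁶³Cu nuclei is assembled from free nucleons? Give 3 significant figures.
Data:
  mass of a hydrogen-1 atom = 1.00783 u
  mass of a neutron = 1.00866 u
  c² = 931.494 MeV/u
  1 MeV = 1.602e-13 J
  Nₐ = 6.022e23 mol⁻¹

With 29 protons and 34 neutrons (A = 63):
Total constituent mass: 29 × 1.00783 + 34 × 1.00866 = 63.52151 u
Δm = 63.52151 − 62.92960 = 0.59191 u
Converting to energy: 0.59191 u × 931.494 MeV/u = 551.361 MeV
Per nucleus in joules: 551.361 MeV × 1.602e-13 J/MeV = 8.8328e-11 J
Per mole: 8.8328e-11 J × 6.022e23 mol⁻¹ = 5.3191e+13 J/mol

5.32e+13 J/mol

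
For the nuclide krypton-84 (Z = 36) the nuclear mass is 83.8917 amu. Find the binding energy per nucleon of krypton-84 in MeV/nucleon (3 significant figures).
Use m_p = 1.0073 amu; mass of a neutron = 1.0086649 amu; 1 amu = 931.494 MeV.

8.73 MeV/nucleon

Σm = 36·m_p + 48·m_n = 36.2628 + 48.4159152 = 84.6787152 amu
The mass defect is 84.6787152 − 83.8917 = 0.7870152 amu.
E_B = 0.7870152 × 931.494 = 733.100 MeV
Per nucleon: 733.100 / 84 = 8.727 MeV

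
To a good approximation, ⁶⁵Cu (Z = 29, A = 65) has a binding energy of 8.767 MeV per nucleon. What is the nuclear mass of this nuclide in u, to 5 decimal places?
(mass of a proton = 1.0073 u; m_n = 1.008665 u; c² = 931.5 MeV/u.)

Total binding energy = 65 × 8.767 = 569.855 MeV
Mass defect = 569.855 MeV / (931.5 MeV/u) = 0.6117606 u
Constituent mass = 29(1.0073) + 36(1.008665) = 65.523640 u
Nuclear mass = 65.523640 − 0.6117606 = 64.9118794 u ≈ 64.91188 u (to 5 decimal places)

64.91188 u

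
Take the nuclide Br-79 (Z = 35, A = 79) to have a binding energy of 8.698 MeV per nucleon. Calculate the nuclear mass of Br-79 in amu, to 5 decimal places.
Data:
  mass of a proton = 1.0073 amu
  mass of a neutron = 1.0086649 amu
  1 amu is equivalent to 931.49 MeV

78.89908 amu

Total binding energy = 79 × 8.698 = 687.142 MeV
Mass defect = 687.142 MeV / (931.49 MeV/amu) = 0.7376805 amu
Constituent mass = 35(1.0073) + 44(1.0086649) = 79.6367556 amu
Nuclear mass = 79.6367556 − 0.7376805 = 78.8990751 amu ≈ 78.89908 amu (to 5 decimal places)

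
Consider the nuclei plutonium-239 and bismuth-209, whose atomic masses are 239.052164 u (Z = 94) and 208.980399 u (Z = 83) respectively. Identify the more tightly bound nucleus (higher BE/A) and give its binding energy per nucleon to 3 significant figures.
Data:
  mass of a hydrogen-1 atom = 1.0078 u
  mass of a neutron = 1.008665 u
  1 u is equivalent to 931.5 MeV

bismuth-209; 7.84 MeV/nucleon

plutonium-239: Σm = 94(1.0078) + 145(1.008665) = 240.989625 u; Δm = 1.937461 u; E_B = 1804.7 MeV; E_B/A = 7.551 MeV
bismuth-209: Σm = 83(1.0078) + 126(1.008665) = 210.739190 u; Δm = 1.758791 u; E_B = 1638.3 MeV; E_B/A = 7.839 MeV
bismuth-209 has the higher binding energy per nucleon, so it is the more tightly bound nucleus.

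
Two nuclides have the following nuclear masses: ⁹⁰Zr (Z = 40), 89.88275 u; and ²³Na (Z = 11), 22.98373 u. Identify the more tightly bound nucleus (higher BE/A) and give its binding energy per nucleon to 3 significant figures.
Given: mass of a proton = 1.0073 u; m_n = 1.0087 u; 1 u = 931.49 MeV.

⁹⁰Zr; 8.74 MeV/nucleon

⁹⁰Zr: Σm = 40(1.0073) + 50(1.0087) = 90.7270 u; Δm = 0.84425 u; E_B = 786.41 MeV; E_B/A = 8.738 MeV
²³Na: Σm = 11(1.0073) + 12(1.0087) = 23.1847 u; Δm = 0.20097 u; E_B = 187.20 MeV; E_B/A = 8.139 MeV
⁹⁰Zr has the higher binding energy per nucleon, so it is the more tightly bound nucleus.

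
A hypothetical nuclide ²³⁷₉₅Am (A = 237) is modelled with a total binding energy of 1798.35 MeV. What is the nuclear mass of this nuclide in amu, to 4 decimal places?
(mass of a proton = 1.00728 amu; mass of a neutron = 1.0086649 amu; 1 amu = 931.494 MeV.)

236.9914 amu

Mass defect = 1798.35 MeV / (931.494 MeV/amu) = 1.930608 amu
Constituent mass = 95(1.00728) + 142(1.0086649) = 238.9220158 amu
Nuclear mass = 238.9220158 − 1.930608 = 236.9914078 amu ≈ 236.9914 amu (to 4 decimal places)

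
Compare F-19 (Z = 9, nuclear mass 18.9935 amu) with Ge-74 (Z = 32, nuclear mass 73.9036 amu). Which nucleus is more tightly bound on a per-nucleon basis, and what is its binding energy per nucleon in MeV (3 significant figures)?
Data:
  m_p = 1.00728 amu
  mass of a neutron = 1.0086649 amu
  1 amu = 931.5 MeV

Ge-74; 8.73 MeV/nucleon

F-19: Σm = 9(1.00728) + 10(1.0086649) = 19.1521690 amu; Δm = 0.1586690 amu; E_B = 147.80 MeV; E_B/A = 7.779 MeV
Ge-74: Σm = 32(1.00728) + 42(1.0086649) = 74.5968858 amu; Δm = 0.6932858 amu; E_B = 645.80 MeV; E_B/A = 8.727 MeV
Ge-74 has the higher binding energy per nucleon, so it is the more tightly bound nucleus.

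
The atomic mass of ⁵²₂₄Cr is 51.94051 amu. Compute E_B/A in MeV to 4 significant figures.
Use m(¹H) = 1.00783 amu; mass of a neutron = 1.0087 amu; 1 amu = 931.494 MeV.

Z = 24, so N = A − Z = 52 − 24 = 28.
Σm = 24·m(¹H) + 28·m_n = 24.18792 + 28.2436 = 52.43152 amu
Δm = 52.43152 − 51.94051 = 0.49101 amu
Binding energy = Δm·c² = 0.49101 × 931.494 MeV/amu = 457.373 MeV
BE/A = 457.373 MeV / 52 = 8.796 MeV/nucleon

8.796 MeV/nucleon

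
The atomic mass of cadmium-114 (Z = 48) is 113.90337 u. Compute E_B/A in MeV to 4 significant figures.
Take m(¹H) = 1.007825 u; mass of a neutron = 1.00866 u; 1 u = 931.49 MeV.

8.529 MeV/nucleon

With 48 protons and 66 neutrons (A = 114):
Σm = 48·m(¹H) + 66·m_n = 48.375600 + 66.57156 = 114.947160 u
Δm = 114.947160 − 113.90337 = 1.043790 u
Binding energy = Δm·c² = 1.043790 × 931.49 MeV/u = 972.280 MeV
Dividing by A = 114 gives 8.529 MeV per nucleon.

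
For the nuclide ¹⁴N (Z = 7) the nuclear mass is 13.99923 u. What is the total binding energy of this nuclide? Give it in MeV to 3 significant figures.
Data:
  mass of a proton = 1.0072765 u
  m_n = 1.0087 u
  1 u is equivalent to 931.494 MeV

Σm = 7·m_p + 7·m_n = 7.0509355 + 7.0609 = 14.1118355 u
Δm = 14.1118355 − 13.99923 = 0.1126055 u
Binding energy = Δm·c² = 0.1126055 × 931.494 MeV/u = 104.891 MeV

105 MeV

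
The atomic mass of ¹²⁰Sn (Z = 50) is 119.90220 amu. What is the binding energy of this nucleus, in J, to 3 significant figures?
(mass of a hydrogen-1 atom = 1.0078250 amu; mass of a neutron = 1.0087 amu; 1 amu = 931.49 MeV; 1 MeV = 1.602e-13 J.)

1.64e-10 J

With 50 protons and 70 neutrons (A = 120):
Mass of separated nucleons = 50(1.0078250) + 70(1.0087) = 50.3912500 + 70.6090 = 121.0002500 amu
Mass defect Δm = 121.0002500 − 119.90220 = 1.0980500 amu
Converting to energy: 1.0980500 amu × 931.49 MeV/amu = 1022.82 MeV
In joules: 1022.82 MeV × 1.602e-13 J/MeV = 1.6386e-10 J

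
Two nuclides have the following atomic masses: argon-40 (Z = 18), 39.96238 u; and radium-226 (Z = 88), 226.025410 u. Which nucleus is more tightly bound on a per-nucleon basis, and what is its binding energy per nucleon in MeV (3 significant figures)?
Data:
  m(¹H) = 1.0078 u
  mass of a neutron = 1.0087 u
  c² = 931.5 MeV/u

argon-40: Σm = 18(1.0078) + 22(1.0087) = 40.3318 u; Δm = 0.36942 u; E_B = 344.11 MeV; E_B/A = 8.603 MeV
radium-226: Σm = 88(1.0078) + 138(1.0087) = 227.8870 u; Δm = 1.861590 u; E_B = 1734.1 MeV; E_B/A = 7.673 MeV
argon-40 has the higher binding energy per nucleon, so it is the more tightly bound nucleus.

argon-40; 8.60 MeV/nucleon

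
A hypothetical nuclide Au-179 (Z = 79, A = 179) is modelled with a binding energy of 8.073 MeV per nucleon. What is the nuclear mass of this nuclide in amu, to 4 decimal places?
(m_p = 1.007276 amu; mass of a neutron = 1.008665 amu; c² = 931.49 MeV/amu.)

Total binding energy = 179 × 8.073 = 1445.067 MeV
Mass defect = 1445.067 MeV / (931.49 MeV/amu) = 1.551350 amu
Constituent mass = 79(1.007276) + 100(1.008665) = 180.441304 amu
Nuclear mass = 180.441304 − 1.551350 = 178.889954 amu ≈ 178.8900 amu (to 4 decimal places)

178.8900 amu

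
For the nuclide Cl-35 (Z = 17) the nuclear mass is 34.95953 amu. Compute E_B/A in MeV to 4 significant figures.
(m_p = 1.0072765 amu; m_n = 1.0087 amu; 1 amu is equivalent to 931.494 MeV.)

8.537 MeV/nucleon

Total constituent mass: 17 × 1.0072765 + 18 × 1.0087 = 35.2803005 amu
The mass defect is 35.2803005 − 34.95953 = 0.3207705 amu.
E_B = 0.3207705 × 931.494 = 298.796 MeV
Per nucleon: 298.796 / 35 = 8.537 MeV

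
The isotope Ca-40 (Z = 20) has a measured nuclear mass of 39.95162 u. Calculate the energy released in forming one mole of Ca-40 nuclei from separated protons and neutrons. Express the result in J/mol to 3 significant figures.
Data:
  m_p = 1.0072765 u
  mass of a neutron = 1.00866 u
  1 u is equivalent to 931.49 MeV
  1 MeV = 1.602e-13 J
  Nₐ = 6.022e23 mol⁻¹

3.30e+13 J/mol

With 20 protons and 20 neutrons (A = 40):
Σm = 20·m_p + 20·m_n = 20.1455300 + 20.17320 = 40.3187300 u
Mass defect Δm = 40.3187300 − 39.95162 = 0.3671100 u
Binding energy = Δm·c² = 0.3671100 × 931.49 MeV/u = 341.959 MeV
Per nucleus in joules: 341.959 MeV × 1.602e-13 J/MeV = 5.4782e-11 J
Per mole: 5.4782e-11 J × 6.022e23 mol⁻¹ = 3.2990e+13 J/mol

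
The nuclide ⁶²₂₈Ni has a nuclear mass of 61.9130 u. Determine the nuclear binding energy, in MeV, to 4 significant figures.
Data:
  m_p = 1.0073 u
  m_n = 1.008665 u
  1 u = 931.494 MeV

545.9 MeV

Mass of separated nucleons = 28(1.0073) + 34(1.008665) = 28.2044 + 34.294610 = 62.499010 u
Mass defect Δm = 62.499010 − 61.9130 = 0.586010 u
Binding energy = Δm·c² = 0.586010 × 931.494 MeV/u = 545.865 MeV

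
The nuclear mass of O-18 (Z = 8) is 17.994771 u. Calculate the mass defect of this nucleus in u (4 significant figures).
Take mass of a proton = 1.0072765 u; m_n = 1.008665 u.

Σm = 8·m_p + 10·m_n = 8.0582120 + 10.086650 = 18.1448620 u
Δm = 18.1448620 − 17.994771 = 0.1500910 u

0.1501 u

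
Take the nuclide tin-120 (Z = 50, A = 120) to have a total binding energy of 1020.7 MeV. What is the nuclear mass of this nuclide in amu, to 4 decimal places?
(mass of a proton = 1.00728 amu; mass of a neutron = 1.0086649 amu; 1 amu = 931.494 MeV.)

119.8748 amu

Mass defect = 1020.7 MeV / (931.494 MeV/amu) = 1.095767 amu
Constituent mass = 50(1.00728) + 70(1.0086649) = 120.9705430 amu
Nuclear mass = 120.9705430 − 1.095767 = 119.8747760 amu ≈ 119.8748 amu (to 4 decimal places)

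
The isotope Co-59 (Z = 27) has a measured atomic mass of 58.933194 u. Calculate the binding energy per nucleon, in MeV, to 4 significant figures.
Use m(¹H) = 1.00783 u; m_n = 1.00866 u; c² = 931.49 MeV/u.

8.768 MeV/nucleon

Mass of separated nucleons = 27(1.00783) + 32(1.00866) = 27.21141 + 32.27712 = 59.48853 u
The mass defect is 59.48853 − 58.933194 = 0.555336 u.
Converting to energy: 0.555336 u × 931.49 MeV/u = 517.290 MeV
Dividing by A = 59 gives 8.768 MeV per nucleon.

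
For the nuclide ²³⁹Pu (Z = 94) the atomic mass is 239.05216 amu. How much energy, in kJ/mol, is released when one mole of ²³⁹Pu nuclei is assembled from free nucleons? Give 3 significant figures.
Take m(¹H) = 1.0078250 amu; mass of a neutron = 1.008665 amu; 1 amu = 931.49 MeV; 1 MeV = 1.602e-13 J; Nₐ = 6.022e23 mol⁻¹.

Total constituent mass: 94 × 1.0078250 + 145 × 1.008665 = 240.9919750 amu
Mass defect Δm = 240.9919750 − 239.05216 = 1.9398150 amu
Binding energy = Δm·c² = 1.9398150 × 931.49 MeV/amu = 1806.92 MeV
Per nucleus in joules: 1806.92 MeV × 1.602e-13 J/MeV = 2.8947e-10 J
Per mole: 2.8947e-10 J × 6.022e23 mol⁻¹ = 1.7432e+14 J/mol

1.74e+11 kJ/mol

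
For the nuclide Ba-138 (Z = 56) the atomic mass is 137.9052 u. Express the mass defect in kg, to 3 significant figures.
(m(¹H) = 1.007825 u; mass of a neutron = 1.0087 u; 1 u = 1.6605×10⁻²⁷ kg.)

Total constituent mass: 56 × 1.007825 + 82 × 1.0087 = 139.151600 u
Δm = 139.151600 − 137.9052 = 1.246400 u
In SI units: 1.246400 u × 1.6605×10⁻²⁷ kg/u = 2.0696e-27 kg

2.07e-27 kg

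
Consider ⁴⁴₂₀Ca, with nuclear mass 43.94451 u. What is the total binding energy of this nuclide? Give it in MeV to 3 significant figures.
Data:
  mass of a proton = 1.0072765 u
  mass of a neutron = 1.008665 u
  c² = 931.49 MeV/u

381 MeV

The nucleus contains 20 protons and 44 − 20 = 24 neutrons.
Mass of separated nucleons = 20(1.0072765) + 24(1.008665) = 20.1455300 + 24.207960 = 44.3534900 u
Mass defect Δm = 44.3534900 − 43.94451 = 0.4089800 u
Converting to energy: 0.4089800 u × 931.49 MeV/u = 380.961 MeV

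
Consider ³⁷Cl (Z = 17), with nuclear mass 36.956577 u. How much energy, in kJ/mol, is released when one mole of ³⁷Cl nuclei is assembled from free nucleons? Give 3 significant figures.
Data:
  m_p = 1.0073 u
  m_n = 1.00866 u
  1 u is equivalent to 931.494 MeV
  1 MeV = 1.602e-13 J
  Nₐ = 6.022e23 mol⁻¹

Mass of separated nucleons = 17(1.0073) + 20(1.00866) = 17.1241 + 20.17320 = 37.29730 u
Mass defect Δm = 37.29730 − 36.956577 = 0.340723 u
Binding energy = Δm·c² = 0.340723 × 931.494 MeV/u = 317.381 MeV
Per nucleus in joules: 317.381 MeV × 1.602e-13 J/MeV = 5.0844e-11 J
Per mole: 5.0844e-11 J × 6.022e23 mol⁻¹ = 3.0618e+13 J/mol

3.06e+10 kJ/mol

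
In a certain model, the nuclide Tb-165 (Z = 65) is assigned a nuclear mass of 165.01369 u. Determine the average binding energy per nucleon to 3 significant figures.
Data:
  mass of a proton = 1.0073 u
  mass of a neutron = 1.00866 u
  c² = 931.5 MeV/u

7.49 MeV/nucleon

With 65 protons and 100 neutrons (A = 165):
Mass of separated nucleons = 65(1.0073) + 100(1.00866) = 65.4745 + 100.86600 = 166.34050 u
Mass defect Δm = 166.34050 − 165.01369 = 1.32681 u
E_B = 1.32681 × 931.5 = 1235.92 MeV
BE/A = 1235.92 MeV / 165 = 7.490 MeV/nucleon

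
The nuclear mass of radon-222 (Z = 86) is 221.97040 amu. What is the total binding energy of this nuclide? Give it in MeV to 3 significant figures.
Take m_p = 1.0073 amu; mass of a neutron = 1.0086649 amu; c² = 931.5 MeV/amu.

1710 MeV

With 86 protons and 136 neutrons (A = 222):
Σm = 86·m_p + 136·m_n = 86.6278 + 137.1784264 = 223.8062264 amu
Mass defect Δm = 223.8062264 − 221.97040 = 1.8358264 amu
E_B = 1.8358264 × 931.5 = 1710.07 MeV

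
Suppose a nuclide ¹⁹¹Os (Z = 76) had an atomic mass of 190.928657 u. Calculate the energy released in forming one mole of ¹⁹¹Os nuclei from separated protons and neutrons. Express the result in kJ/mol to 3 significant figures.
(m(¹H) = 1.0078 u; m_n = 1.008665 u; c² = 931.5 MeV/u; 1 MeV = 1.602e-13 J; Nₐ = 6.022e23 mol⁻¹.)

The nucleus contains 76 protons and 191 − 76 = 115 neutrons.
Mass of separated nucleons = 76(1.0078) + 115(1.008665) = 76.5928 + 115.996475 = 192.589275 u
Δm = 192.589275 − 190.928657 = 1.660618 u
Converting to energy: 1.660618 u × 931.5 MeV/u = 1546.87 MeV
Per nucleus in joules: 1546.87 MeV × 1.602e-13 J/MeV = 2.4781e-10 J
Per mole: 2.4781e-10 J × 6.022e23 mol⁻¹ = 1.4923e+14 J/mol

1.49e+11 kJ/mol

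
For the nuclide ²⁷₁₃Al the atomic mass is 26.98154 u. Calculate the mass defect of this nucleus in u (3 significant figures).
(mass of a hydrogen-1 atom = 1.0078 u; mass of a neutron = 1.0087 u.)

0.242 u

Mass of separated nucleons = 13(1.0078) + 14(1.0087) = 13.1014 + 14.1218 = 27.2232 u
Δm = 27.2232 − 26.98154 = 0.24166 u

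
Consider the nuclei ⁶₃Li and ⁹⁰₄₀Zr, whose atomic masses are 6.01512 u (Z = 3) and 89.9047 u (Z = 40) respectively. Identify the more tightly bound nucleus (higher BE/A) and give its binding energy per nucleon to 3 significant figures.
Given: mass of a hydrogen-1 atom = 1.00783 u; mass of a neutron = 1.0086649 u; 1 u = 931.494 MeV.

⁹⁰₄₀Zr; 8.71 MeV/nucleon

⁶₃Li: Σm = 3(1.00783) + 3(1.0086649) = 6.0494847 u; Δm = 0.0343647 u; E_B = 32.011 MeV; E_B/A = 5.335 MeV
⁹⁰₄₀Zr: Σm = 40(1.00783) + 50(1.0086649) = 90.7464450 u; Δm = 0.8417450 u; E_B = 784.08 MeV; E_B/A = 8.712 MeV
⁹⁰₄₀Zr has the higher binding energy per nucleon, so it is the more tightly bound nucleus.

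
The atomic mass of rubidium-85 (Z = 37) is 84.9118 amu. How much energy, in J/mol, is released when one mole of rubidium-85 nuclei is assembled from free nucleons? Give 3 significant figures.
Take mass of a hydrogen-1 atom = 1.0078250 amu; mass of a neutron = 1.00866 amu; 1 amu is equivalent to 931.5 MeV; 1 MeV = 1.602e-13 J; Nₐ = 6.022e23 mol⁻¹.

7.13e+13 J/mol

The nucleus contains 37 protons and 85 − 37 = 48 neutrons.
Σm = 37·m(¹H) + 48·m_n = 37.2895250 + 48.41568 = 85.7052050 amu
The mass defect is 85.7052050 − 84.9118 = 0.7934050 amu.
Binding energy = Δm·c² = 0.7934050 × 931.5 MeV/amu = 739.057 MeV
Per nucleus in joules: 739.057 MeV × 1.602e-13 J/MeV = 1.1840e-10 J
Per mole: 1.1840e-10 J × 6.022e23 mol⁻¹ = 7.1300e+13 J/mol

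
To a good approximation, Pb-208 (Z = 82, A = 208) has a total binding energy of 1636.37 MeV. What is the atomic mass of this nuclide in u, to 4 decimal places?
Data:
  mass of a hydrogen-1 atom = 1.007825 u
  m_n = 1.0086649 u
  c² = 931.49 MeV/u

207.9767 u

Mass defect = 1636.37 MeV / (931.49 MeV/u) = 1.756723 u
Constituent mass = 82(1.007825) + 126(1.0086649) = 209.7334274 u
Atomic mass = 209.7334274 − 1.756723 = 207.9767044 u ≈ 207.9767 u (to 4 decimal places)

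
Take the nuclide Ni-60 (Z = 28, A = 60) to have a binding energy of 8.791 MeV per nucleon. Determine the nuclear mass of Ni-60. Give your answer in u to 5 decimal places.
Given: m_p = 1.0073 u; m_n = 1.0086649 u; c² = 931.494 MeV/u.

Total binding energy = 60 × 8.791 = 527.460 MeV
Mass defect = 527.460 MeV / (931.494 MeV/u) = 0.5662516 u
Constituent mass = 28(1.0073) + 32(1.0086649) = 60.4816768 u
Nuclear mass = 60.4816768 − 0.5662516 = 59.9154252 u ≈ 59.91543 u (to 5 decimal places)

59.91543 u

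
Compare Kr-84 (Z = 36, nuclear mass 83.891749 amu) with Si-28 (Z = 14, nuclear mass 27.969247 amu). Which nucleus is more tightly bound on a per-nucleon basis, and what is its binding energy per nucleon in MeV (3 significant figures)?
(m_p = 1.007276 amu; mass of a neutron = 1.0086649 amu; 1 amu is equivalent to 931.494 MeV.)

Kr-84; 8.72 MeV/nucleon

Kr-84: Σm = 36(1.007276) + 48(1.0086649) = 84.6778512 amu; Δm = 0.7861022 amu; E_B = 732.25 MeV; E_B/A = 8.717 MeV
Si-28: Σm = 14(1.007276) + 14(1.0086649) = 28.2231726 amu; Δm = 0.2539256 amu; E_B = 236.53 MeV; E_B/A = 8.448 MeV
Kr-84 has the higher binding energy per nucleon, so it is the more tightly bound nucleus.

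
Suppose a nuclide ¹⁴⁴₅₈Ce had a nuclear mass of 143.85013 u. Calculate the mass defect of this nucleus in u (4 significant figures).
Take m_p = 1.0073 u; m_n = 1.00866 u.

The nucleus contains 58 protons and 144 − 58 = 86 neutrons.
Mass of separated nucleons = 58(1.0073) + 86(1.00866) = 58.4234 + 86.74476 = 145.16816 u
Mass defect Δm = 145.16816 − 143.85013 = 1.31803 u

1.318 u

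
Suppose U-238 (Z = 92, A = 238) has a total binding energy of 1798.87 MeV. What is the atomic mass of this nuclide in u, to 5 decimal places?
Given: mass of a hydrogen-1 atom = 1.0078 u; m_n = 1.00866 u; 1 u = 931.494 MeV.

Mass defect = 1798.87 MeV / (931.494 MeV/u) = 1.9311665 u
Constituent mass = 92(1.0078) + 146(1.00866) = 239.98196 u
Atomic mass = 239.98196 − 1.9311665 = 238.0507935 u ≈ 238.05079 u (to 5 decimal places)

238.05079 u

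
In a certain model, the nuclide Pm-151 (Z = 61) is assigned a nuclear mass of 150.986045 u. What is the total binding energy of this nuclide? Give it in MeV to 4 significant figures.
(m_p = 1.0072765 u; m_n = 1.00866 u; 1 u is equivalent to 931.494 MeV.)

1152 MeV

Z = 61, so N = A − Z = 151 − 61 = 90.
Total constituent mass: 61 × 1.0072765 + 90 × 1.00866 = 152.2232665 u
Δm = 152.2232665 − 150.986045 = 1.2372215 u
Binding energy = Δm·c² = 1.2372215 × 931.494 MeV/u = 1152.46 MeV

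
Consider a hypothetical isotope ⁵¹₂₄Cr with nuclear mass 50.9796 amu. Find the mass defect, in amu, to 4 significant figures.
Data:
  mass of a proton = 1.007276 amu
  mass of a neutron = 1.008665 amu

0.4290 amu

Z = 24, so N = A − Z = 51 − 24 = 27.
Σm = 24·m_p + 27·m_n = 24.174624 + 27.233955 = 51.408579 amu
The mass defect is 51.408579 − 50.9796 = 0.428979 amu.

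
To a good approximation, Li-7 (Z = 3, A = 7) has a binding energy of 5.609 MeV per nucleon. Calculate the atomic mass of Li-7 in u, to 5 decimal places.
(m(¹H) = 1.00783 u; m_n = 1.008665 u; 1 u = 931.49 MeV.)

Total binding energy = 7 × 5.609 = 39.263 MeV
Mass defect = 39.263 MeV / (931.49 MeV/u) = 0.0421507 u
Constituent mass = 3(1.00783) + 4(1.008665) = 7.058150 u
Atomic mass = 7.058150 − 0.0421507 = 7.0159993 u ≈ 7.01600 u (to 5 decimal places)

7.01600 u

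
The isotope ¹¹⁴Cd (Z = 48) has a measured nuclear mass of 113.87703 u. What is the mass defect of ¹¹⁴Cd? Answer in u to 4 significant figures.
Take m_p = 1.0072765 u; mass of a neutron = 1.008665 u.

1.044 u

The nucleus contains 48 protons and 114 − 48 = 66 neutrons.
Σm = 48·m_p + 66·m_n = 48.3492720 + 66.571890 = 114.9211620 u
The mass defect is 114.9211620 − 113.87703 = 1.0441320 u.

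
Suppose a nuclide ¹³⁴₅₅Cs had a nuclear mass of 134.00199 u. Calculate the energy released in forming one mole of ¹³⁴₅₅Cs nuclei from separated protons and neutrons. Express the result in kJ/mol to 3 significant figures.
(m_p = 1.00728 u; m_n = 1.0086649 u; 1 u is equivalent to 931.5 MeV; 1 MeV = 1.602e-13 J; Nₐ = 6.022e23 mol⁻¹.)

Total constituent mass: 55 × 1.00728 + 79 × 1.0086649 = 135.0849271 u
Mass defect Δm = 135.0849271 − 134.00199 = 1.0829371 u
E_B = 1.0829371 × 931.5 = 1008.76 MeV
Per nucleus in joules: 1008.76 MeV × 1.602e-13 J/MeV = 1.6160e-10 J
Per mole: 1.6160e-10 J × 6.022e23 mol⁻¹ = 9.7316e+13 J/mol

9.73e+10 kJ/mol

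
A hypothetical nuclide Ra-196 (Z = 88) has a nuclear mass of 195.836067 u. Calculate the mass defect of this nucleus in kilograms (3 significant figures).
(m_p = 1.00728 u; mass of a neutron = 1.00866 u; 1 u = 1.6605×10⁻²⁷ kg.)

Z = 88, so N = A − Z = 196 − 88 = 108.
Total constituent mass: 88 × 1.00728 + 108 × 1.00866 = 197.57592 u
Δm = 197.57592 − 195.836067 = 1.739853 u
In SI units: 1.739853 u × 1.6605×10⁻²⁷ kg/u = 2.8890e-27 kg

2.89e-27 kg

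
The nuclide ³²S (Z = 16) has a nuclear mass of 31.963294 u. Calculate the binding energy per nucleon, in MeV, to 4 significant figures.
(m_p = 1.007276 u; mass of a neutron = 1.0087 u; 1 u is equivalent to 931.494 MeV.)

8.509 MeV/nucleon

The nucleus contains 16 protons and 32 − 16 = 16 neutrons.
Total constituent mass: 16 × 1.007276 + 16 × 1.0087 = 32.255616 u
The mass defect is 32.255616 − 31.963294 = 0.292322 u.
Converting to energy: 0.292322 u × 931.494 MeV/u = 272.296 MeV
Dividing by A = 32 gives 8.509 MeV per nucleon.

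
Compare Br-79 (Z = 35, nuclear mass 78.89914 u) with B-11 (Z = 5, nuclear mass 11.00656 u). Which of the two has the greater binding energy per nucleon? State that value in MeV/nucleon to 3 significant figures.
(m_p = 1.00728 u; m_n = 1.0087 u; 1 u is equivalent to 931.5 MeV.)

Br-79: Σm = 35(1.00728) + 44(1.0087) = 79.63760 u; Δm = 0.73846 u; E_B = 687.88 MeV; E_B/A = 8.707 MeV
B-11: Σm = 5(1.00728) + 6(1.0087) = 11.08860 u; Δm = 0.08204 u; E_B = 76.420 MeV; E_B/A = 6.947 MeV
Br-79 has the higher binding energy per nucleon, so it is the more tightly bound nucleus.

Br-79; 8.71 MeV/nucleon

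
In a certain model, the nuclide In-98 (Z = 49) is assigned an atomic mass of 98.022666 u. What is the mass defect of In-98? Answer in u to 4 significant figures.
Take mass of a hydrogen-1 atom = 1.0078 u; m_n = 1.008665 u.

0.7841 u

Total constituent mass: 49 × 1.0078 + 49 × 1.008665 = 98.806785 u
Δm = 98.806785 − 98.022666 = 0.784119 u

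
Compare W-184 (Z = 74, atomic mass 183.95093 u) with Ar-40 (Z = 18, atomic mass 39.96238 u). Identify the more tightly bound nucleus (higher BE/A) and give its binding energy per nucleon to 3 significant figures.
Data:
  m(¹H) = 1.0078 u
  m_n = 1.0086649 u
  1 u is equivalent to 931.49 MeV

W-184: Σm = 74(1.0078) + 110(1.0086649) = 185.5303390 u; Δm = 1.5794090 u; E_B = 1471.2 MeV; E_B/A = 7.996 MeV
Ar-40: Σm = 18(1.0078) + 22(1.0086649) = 40.3310278 u; Δm = 0.3686478 u; E_B = 343.39 MeV; E_B/A = 8.5848 MeV
Ar-40 has the higher binding energy per nucleon, so it is the more tightly bound nucleus.

Ar-40; 8.58 MeV/nucleon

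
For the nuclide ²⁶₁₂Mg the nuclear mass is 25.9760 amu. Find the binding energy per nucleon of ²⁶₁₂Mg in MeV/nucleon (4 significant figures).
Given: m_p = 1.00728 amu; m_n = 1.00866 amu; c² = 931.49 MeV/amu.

Z = 12, so N = A − Z = 26 − 12 = 14.
Σm = 12·m_p + 14·m_n = 12.08736 + 14.12124 = 26.20860 amu
Δm = 26.20860 − 25.9760 = 0.23260 amu
E_B = 0.23260 × 931.49 = 216.665 MeV
BE/A = 216.665 MeV / 26 = 8.333 MeV/nucleon

8.333 MeV/nucleon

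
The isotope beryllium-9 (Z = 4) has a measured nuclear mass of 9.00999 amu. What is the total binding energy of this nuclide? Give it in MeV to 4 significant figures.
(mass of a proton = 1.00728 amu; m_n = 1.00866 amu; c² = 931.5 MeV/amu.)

58.15 MeV

The nucleus contains 4 protons and 9 − 4 = 5 neutrons.
Σm = 4·m_p + 5·m_n = 4.02912 + 5.04330 = 9.07242 amu
Mass defect Δm = 9.07242 − 9.00999 = 0.06243 amu
E_B = 0.06243 × 931.5 = 58.1535 MeV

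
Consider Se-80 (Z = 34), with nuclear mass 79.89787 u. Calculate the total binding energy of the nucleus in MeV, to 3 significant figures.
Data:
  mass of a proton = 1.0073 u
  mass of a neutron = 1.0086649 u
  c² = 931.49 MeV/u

The nucleus contains 34 protons and 80 − 34 = 46 neutrons.
Mass of separated nucleons = 34(1.0073) + 46(1.0086649) = 34.2482 + 46.3985854 = 80.6467854 u
Δm = 80.6467854 − 79.89787 = 0.7489154 u
Converting to energy: 0.7489154 u × 931.49 MeV/u = 697.607 MeV

698 MeV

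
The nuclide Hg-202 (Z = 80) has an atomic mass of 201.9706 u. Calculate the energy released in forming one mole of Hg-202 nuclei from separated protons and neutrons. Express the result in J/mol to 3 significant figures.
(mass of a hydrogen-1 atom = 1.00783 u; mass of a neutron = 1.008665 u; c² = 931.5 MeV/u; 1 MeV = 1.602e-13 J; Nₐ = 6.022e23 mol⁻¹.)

Σm = 80·m(¹H) + 122·m_n = 80.62640 + 123.057130 = 203.683530 u
Mass defect Δm = 203.683530 − 201.9706 = 1.712930 u
Converting to energy: 1.712930 u × 931.5 MeV/u = 1595.59 MeV
Per nucleus in joules: 1595.59 MeV × 1.602e-13 J/MeV = 2.5561e-10 J
Per mole: 2.5561e-10 J × 6.022e23 mol⁻¹ = 1.5393e+14 J/mol

1.54e+14 J/mol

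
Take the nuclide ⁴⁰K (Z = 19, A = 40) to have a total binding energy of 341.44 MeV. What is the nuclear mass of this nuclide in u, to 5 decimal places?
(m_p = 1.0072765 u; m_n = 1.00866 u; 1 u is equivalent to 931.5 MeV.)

Mass defect = 341.44 MeV / (931.5 MeV/u) = 0.3665486 u
Constituent mass = 19(1.0072765) + 21(1.00866) = 40.3201135 u
Nuclear mass = 40.3201135 − 0.3665486 = 39.9535649 u ≈ 39.95356 u (to 5 decimal places)

39.95356 u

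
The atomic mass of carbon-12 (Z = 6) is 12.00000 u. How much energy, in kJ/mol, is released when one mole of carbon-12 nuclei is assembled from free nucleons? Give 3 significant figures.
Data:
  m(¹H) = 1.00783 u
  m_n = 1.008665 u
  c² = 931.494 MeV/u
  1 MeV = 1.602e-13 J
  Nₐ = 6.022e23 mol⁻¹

8.89e+09 kJ/mol

Mass of separated nucleons = 6(1.00783) + 6(1.008665) = 6.04698 + 6.051990 = 12.098970 u
Δm = 12.098970 − 12.00000 = 0.098970 u
Binding energy = Δm·c² = 0.098970 × 931.494 MeV/u = 92.1900 MeV
Per nucleus in joules: 92.1900 MeV × 1.602e-13 J/MeV = 1.4769e-11 J
Per mole: 1.4769e-11 J × 6.022e23 mol⁻¹ = 8.8939e+12 J/mol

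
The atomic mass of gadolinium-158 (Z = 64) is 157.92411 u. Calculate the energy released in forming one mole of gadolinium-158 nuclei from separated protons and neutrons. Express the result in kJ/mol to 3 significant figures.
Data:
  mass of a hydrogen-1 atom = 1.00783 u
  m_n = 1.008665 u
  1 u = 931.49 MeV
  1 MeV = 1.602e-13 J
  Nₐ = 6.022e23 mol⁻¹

Mass of separated nucleons = 64(1.00783) + 94(1.008665) = 64.50112 + 94.814510 = 159.315630 u
Δm = 159.315630 − 157.92411 = 1.391520 u
E_B = 1.391520 × 931.49 = 1296.19 MeV
Per nucleus in joules: 1296.19 MeV × 1.602e-13 J/MeV = 2.0765e-10 J
Per mole: 2.0765e-10 J × 6.022e23 mol⁻¹ = 1.2505e+14 J/mol

1.25e+11 kJ/mol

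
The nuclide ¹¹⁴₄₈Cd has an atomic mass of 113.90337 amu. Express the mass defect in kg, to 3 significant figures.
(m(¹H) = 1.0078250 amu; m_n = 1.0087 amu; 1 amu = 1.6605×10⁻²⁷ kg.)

Σm = 48·m(¹H) + 66·m_n = 48.3756000 + 66.5742 = 114.9498000 amu
Δm = 114.9498000 − 113.90337 = 1.0464300 amu
In SI units: 1.0464300 amu × 1.6605×10⁻²⁷ kg/amu = 1.7376e-27 kg

1.74e-27 kg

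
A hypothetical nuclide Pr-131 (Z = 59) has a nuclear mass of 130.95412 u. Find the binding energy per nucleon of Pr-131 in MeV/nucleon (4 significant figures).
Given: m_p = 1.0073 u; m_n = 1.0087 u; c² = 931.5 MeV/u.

Total constituent mass: 59 × 1.0073 + 72 × 1.0087 = 132.0571 u
Δm = 132.0571 − 130.95412 = 1.10298 u
Binding energy = Δm·c² = 1.10298 × 931.5 MeV/u = 1027.43 MeV
Dividing by A = 131 gives 7.843 MeV per nucleon.

7.843 MeV/nucleon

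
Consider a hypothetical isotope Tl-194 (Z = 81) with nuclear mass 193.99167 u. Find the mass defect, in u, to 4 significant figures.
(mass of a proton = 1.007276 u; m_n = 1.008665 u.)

Mass of separated nucleons = 81(1.007276) + 113(1.008665) = 81.589356 + 113.979145 = 195.568501 u
Δm = 195.568501 − 193.99167 = 1.576831 u

1.577 u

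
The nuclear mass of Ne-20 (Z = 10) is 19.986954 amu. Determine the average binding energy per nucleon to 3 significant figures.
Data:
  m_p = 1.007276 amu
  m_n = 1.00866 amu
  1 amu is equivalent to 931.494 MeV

8.03 MeV/nucleon

The nucleus contains 10 protons and 20 − 10 = 10 neutrons.
Mass of separated nucleons = 10(1.007276) + 10(1.00866) = 10.072760 + 10.08660 = 20.159360 amu
The mass defect is 20.159360 − 19.986954 = 0.172406 amu.
Converting to energy: 0.172406 amu × 931.494 MeV/amu = 160.595 MeV
Per nucleon: 160.595 / 20 = 8.030 MeV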